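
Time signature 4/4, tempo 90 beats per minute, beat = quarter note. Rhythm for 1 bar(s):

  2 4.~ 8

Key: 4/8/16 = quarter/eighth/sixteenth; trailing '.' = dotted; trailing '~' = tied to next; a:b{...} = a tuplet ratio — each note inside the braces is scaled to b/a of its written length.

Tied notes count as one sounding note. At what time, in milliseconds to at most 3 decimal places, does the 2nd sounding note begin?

1. 0.0ms @ 0 + 1333.333ms (2)
2. 1333.333ms @ 2 + 1333.333ms (2)

note 2 onset = 2b = 1333.333ms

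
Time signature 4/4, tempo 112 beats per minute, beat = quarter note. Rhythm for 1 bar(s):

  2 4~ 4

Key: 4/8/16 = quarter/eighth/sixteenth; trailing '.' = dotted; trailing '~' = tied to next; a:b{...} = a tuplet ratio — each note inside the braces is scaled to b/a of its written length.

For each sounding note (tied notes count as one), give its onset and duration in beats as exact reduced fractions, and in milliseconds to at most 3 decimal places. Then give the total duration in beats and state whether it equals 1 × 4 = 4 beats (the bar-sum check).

1) 0.0ms=0b +1071.429ms=2b
2) 1071.429ms=2b +1071.429ms=2b
Σ=4b of 4 (112bpm 4/4) — PASS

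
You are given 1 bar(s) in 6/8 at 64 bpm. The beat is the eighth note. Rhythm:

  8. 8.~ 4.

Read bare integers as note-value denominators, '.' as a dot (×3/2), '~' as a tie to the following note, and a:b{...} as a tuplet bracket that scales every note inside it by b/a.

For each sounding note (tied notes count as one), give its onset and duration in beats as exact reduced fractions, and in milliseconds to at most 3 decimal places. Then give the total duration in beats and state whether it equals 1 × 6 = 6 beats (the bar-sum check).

1) 0.0ms=0b +1406.25ms=3/2b
2) 1406.25ms=3/2b +4218.75ms=9/2b
Σ=6b of 6 (64bpm 6/8) — PASS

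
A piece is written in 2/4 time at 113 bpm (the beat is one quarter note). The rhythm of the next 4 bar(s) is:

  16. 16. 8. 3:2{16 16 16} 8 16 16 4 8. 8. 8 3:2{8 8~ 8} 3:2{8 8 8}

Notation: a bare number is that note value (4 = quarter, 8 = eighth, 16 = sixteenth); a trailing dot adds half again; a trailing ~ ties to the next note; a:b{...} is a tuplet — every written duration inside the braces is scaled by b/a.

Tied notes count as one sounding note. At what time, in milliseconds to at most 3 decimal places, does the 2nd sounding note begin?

1. 0.0ms @ 0 + 199.115ms (3/8)
2. 199.115ms @ 3/8 + 199.115ms (3/8)
3. 398.23ms @ 3/4 + 398.23ms (3/4)
4. 796.46ms @ 3/2 + 88.496ms (1/6)
5. 884.956ms @ 5/3 + 88.496ms (1/6)
6. 973.451ms @ 11/6 + 88.496ms (1/6)
7. 1061.947ms @ 2 + 265.487ms (1/2)
8. 1327.434ms @ 5/2 + 132.743ms (1/4)
9. 1460.177ms @ 11/4 + 132.743ms (1/4)
10. 1592.92ms @ 3 + 530.973ms (1)
11. 2123.894ms @ 4 + 398.23ms (3/4)
12. 2522.124ms @ 19/4 + 398.23ms (3/4)
13. 2920.354ms @ 11/2 + 265.487ms (1/2)
14. 3185.841ms @ 6 + 176.991ms (1/3)
15. 3362.832ms @ 19/3 + 353.982ms (2/3)
16. 3716.814ms @ 7 + 176.991ms (1/3)
17. 3893.805ms @ 22/3 + 176.991ms (1/3)
18. 4070.796ms @ 23/3 + 176.991ms (1/3)

note 2 onset = 3/8b = 199.115ms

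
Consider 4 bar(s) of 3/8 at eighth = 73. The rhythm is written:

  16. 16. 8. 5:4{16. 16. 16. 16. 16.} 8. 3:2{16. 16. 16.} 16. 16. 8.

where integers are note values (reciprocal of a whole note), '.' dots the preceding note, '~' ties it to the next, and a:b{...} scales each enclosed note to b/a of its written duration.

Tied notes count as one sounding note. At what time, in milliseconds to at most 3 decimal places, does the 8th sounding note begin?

1. 0.0ms @ 0 + 616.438ms (3/4)
2. 616.438ms @ 3/4 + 616.438ms (3/4)
3. 1232.877ms @ 3/2 + 1232.877ms (3/2)
4. 2465.753ms @ 3 + 493.151ms (3/5)
5. 2958.904ms @ 18/5 + 493.151ms (3/5)
6. 3452.055ms @ 21/5 + 493.151ms (3/5)
7. 3945.205ms @ 24/5 + 493.151ms (3/5)
8. 4438.356ms @ 27/5 + 493.151ms (3/5)
9. 4931.507ms @ 6 + 1232.877ms (3/2)
10. 6164.384ms @ 15/2 + 410.959ms (1/2)
11. 6575.342ms @ 8 + 410.959ms (1/2)
12. 6986.301ms @ 17/2 + 410.959ms (1/2)
13. 7397.26ms @ 9 + 616.438ms (3/4)
14. 8013.699ms @ 39/4 + 616.438ms (3/4)
15. 8630.137ms @ 21/2 + 1232.877ms (3/2)

note 8 onset = 27/5b = 4438.356ms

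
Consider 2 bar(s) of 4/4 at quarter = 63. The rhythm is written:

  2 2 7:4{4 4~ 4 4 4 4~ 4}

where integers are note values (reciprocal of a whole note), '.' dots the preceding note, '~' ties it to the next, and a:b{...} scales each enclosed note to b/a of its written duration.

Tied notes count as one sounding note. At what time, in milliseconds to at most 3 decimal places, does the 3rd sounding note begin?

1. 0.0ms @ 0 + 1904.762ms (2)
2. 1904.762ms @ 2 + 1904.762ms (2)
3. 3809.524ms @ 4 + 544.218ms (4/7)
4. 4353.741ms @ 32/7 + 1088.435ms (8/7)
5. 5442.177ms @ 40/7 + 544.218ms (4/7)
6. 5986.395ms @ 44/7 + 544.218ms (4/7)
7. 6530.612ms @ 48/7 + 1088.435ms (8/7)

note 3 onset = 4b = 3809.524ms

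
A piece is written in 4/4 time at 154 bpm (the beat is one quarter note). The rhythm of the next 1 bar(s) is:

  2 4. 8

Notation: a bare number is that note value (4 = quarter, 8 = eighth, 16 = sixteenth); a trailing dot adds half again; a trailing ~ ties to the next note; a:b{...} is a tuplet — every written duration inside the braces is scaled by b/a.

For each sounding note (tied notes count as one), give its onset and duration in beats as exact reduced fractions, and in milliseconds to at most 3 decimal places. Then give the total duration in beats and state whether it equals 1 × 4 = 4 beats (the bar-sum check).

1) 0.0ms=0b +779.221ms=2b
2) 779.221ms=2b +584.416ms=3/2b
3) 1363.636ms=7/2b +194.805ms=1/2b
Σ=4b of 4 (154bpm 4/4) — PASS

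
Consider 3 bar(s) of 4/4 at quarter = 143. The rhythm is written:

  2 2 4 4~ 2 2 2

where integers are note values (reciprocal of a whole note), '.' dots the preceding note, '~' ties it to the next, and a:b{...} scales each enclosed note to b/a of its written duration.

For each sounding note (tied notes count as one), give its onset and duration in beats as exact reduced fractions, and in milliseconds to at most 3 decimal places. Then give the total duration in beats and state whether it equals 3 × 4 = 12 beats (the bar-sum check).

1) 0.0ms=0b +839.161ms=2b
2) 839.161ms=2b +839.161ms=2b
3) 1678.322ms=4b +419.58ms=1b
4) 2097.902ms=5b +1258.741ms=3b
5) 3356.643ms=8b +839.161ms=2b
6) 4195.804ms=10b +839.161ms=2b
Σ=12b of 12 (143bpm 4/4) — PASS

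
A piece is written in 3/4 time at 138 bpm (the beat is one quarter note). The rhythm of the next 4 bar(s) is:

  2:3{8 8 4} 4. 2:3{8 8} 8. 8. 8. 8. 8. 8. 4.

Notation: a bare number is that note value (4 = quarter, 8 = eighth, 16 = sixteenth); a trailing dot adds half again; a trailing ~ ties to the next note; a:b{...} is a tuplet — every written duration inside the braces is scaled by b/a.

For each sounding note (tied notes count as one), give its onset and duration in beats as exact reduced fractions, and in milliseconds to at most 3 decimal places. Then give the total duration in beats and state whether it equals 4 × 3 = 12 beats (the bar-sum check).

1) 0.0ms=0b +326.087ms=3/4b
2) 326.087ms=3/4b +326.087ms=3/4b
3) 652.174ms=3/2b +652.174ms=3/2b
4) 1304.348ms=3b +652.174ms=3/2b
5) 1956.522ms=9/2b +326.087ms=3/4b
6) 2282.609ms=21/4b +326.087ms=3/4b
7) 2608.696ms=6b +326.087ms=3/4b
8) 2934.783ms=27/4b +326.087ms=3/4b
9) 3260.87ms=15/2b +326.087ms=3/4b
10) 3586.957ms=33/4b +326.087ms=3/4b
11) 3913.043ms=9b +326.087ms=3/4b
12) 4239.13ms=39/4b +326.087ms=3/4b
13) 4565.217ms=21/2b +652.174ms=3/2b
Σ=12b of 12 (138bpm 3/4) — PASS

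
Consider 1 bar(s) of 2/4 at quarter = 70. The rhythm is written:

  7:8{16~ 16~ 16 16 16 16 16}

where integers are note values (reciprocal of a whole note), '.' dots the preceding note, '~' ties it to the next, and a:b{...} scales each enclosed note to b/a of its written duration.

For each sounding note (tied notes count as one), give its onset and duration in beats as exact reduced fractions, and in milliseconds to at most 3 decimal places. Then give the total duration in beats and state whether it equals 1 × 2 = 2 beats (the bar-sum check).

1) 0.0ms=0b +734.694ms=6/7b
2) 734.694ms=6/7b +244.898ms=2/7b
3) 979.592ms=8/7b +244.898ms=2/7b
4) 1224.49ms=10/7b +244.898ms=2/7b
5) 1469.388ms=12/7b +244.898ms=2/7b
Σ=2b of 2 (70bpm 2/4) — PASS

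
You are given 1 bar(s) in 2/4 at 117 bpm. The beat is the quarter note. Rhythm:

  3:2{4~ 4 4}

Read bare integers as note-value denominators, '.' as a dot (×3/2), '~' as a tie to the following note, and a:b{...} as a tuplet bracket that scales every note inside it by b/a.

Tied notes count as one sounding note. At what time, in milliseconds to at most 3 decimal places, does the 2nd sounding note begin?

note 2 onset = 4/3b = 683.761ms

1. 0.0ms @ 0 + 683.761ms (4/3)
2. 683.761ms @ 4/3 + 341.88ms (2/3)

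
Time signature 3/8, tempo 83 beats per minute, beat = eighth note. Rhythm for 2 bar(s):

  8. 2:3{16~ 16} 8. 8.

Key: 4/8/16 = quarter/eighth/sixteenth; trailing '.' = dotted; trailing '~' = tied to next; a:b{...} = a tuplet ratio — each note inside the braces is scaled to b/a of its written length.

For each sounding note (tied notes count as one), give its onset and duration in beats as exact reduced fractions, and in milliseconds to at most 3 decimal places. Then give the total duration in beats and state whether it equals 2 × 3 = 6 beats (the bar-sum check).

1) 0.0ms=0b +1084.337ms=3/2b
2) 1084.337ms=3/2b +1084.337ms=3/2b
3) 2168.675ms=3b +1084.337ms=3/2b
4) 3253.012ms=9/2b +1084.337ms=3/2b
Σ=6b of 6 (83bpm 3/8) — PASS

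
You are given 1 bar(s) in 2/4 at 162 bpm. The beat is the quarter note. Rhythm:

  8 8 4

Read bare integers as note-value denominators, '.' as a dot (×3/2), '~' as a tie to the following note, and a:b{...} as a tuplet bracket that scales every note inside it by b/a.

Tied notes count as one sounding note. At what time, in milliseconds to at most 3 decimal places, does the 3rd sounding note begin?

note 3 onset = 1b = 370.37ms

1. 0.0ms @ 0 + 185.185ms (1/2)
2. 185.185ms @ 1/2 + 185.185ms (1/2)
3. 370.37ms @ 1 + 370.37ms (1)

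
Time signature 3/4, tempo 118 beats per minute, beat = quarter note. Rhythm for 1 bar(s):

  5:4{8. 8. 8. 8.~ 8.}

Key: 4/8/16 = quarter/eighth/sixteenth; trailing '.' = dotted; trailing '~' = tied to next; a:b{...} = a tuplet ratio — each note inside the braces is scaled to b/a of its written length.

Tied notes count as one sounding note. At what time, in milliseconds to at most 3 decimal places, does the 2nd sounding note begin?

note 2 onset = 3/5b = 305.085ms

1. 0.0ms @ 0 + 305.085ms (3/5)
2. 305.085ms @ 3/5 + 305.085ms (3/5)
3. 610.169ms @ 6/5 + 305.085ms (3/5)
4. 915.254ms @ 9/5 + 610.169ms (6/5)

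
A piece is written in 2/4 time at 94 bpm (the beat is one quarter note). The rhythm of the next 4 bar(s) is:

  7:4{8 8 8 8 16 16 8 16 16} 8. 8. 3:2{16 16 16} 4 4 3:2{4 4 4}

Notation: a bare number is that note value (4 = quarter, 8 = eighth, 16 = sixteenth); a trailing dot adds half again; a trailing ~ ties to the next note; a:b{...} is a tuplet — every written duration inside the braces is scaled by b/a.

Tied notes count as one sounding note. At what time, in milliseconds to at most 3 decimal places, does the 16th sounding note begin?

1. 0.0ms @ 0 + 182.371ms (2/7)
2. 182.371ms @ 2/7 + 182.371ms (2/7)
3. 364.742ms @ 4/7 + 182.371ms (2/7)
4. 547.112ms @ 6/7 + 182.371ms (2/7)
5. 729.483ms @ 8/7 + 91.185ms (1/7)
6. 820.669ms @ 9/7 + 91.185ms (1/7)
7. 911.854ms @ 10/7 + 182.371ms (2/7)
8. 1094.225ms @ 12/7 + 91.185ms (1/7)
9. 1185.41ms @ 13/7 + 91.185ms (1/7)
10. 1276.596ms @ 2 + 478.723ms (3/4)
11. 1755.319ms @ 11/4 + 478.723ms (3/4)
12. 2234.043ms @ 7/2 + 106.383ms (1/6)
13. 2340.426ms @ 11/3 + 106.383ms (1/6)
14. 2446.809ms @ 23/6 + 106.383ms (1/6)
15. 2553.191ms @ 4 + 638.298ms (1)
16. 3191.489ms @ 5 + 638.298ms (1)
17. 3829.787ms @ 6 + 425.532ms (2/3)
18. 4255.319ms @ 20/3 + 425.532ms (2/3)
19. 4680.851ms @ 22/3 + 425.532ms (2/3)

note 16 onset = 5b = 3191.489ms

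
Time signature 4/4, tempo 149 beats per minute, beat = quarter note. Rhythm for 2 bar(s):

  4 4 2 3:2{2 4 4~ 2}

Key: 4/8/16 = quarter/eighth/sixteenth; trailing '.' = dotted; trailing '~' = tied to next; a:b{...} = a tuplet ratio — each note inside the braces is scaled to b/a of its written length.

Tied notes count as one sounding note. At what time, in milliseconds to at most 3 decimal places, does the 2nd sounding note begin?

note 2 onset = 1b = 402.685ms

1. 0.0ms @ 0 + 402.685ms (1)
2. 402.685ms @ 1 + 402.685ms (1)
3. 805.369ms @ 2 + 805.369ms (2)
4. 1610.738ms @ 4 + 536.913ms (4/3)
5. 2147.651ms @ 16/3 + 268.456ms (2/3)
6. 2416.107ms @ 6 + 805.369ms (2)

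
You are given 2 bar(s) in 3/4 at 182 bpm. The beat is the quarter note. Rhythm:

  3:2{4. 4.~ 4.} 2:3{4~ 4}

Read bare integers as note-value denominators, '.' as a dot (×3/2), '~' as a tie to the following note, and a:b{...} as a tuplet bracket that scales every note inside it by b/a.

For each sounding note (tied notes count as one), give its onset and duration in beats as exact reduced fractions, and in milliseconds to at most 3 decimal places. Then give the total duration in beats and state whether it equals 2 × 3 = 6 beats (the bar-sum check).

1) 0.0ms=0b +329.67ms=1b
2) 329.67ms=1b +659.341ms=2b
3) 989.011ms=3b +989.011ms=3b
Σ=6b of 6 (182bpm 3/4) — PASS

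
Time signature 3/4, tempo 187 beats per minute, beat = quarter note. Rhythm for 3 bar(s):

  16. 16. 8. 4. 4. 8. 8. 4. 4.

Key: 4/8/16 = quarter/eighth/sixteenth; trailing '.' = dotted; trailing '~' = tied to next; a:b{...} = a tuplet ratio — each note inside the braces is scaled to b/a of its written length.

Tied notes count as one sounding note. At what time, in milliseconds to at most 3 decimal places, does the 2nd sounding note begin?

note 2 onset = 3/8b = 120.321ms

1. 0.0ms @ 0 + 120.321ms (3/8)
2. 120.321ms @ 3/8 + 120.321ms (3/8)
3. 240.642ms @ 3/4 + 240.642ms (3/4)
4. 481.283ms @ 3/2 + 481.283ms (3/2)
5. 962.567ms @ 3 + 481.283ms (3/2)
6. 1443.85ms @ 9/2 + 240.642ms (3/4)
7. 1684.492ms @ 21/4 + 240.642ms (3/4)
8. 1925.134ms @ 6 + 481.283ms (3/2)
9. 2406.417ms @ 15/2 + 481.283ms (3/2)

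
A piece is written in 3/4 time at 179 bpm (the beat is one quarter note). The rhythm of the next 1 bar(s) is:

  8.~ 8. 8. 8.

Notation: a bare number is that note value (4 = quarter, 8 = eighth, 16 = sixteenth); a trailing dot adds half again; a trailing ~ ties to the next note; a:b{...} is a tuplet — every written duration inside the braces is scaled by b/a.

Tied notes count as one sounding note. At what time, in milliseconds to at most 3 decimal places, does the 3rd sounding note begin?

note 3 onset = 9/4b = 754.19ms

1. 0.0ms @ 0 + 502.793ms (3/2)
2. 502.793ms @ 3/2 + 251.397ms (3/4)
3. 754.19ms @ 9/4 + 251.397ms (3/4)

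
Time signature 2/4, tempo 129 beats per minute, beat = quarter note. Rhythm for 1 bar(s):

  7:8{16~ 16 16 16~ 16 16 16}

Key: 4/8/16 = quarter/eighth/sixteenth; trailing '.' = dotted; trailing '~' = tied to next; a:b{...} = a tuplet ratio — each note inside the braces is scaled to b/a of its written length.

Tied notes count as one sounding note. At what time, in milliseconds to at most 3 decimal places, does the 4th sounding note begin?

note 4 onset = 10/7b = 664.452ms

1. 0.0ms @ 0 + 265.781ms (4/7)
2. 265.781ms @ 4/7 + 132.89ms (2/7)
3. 398.671ms @ 6/7 + 265.781ms (4/7)
4. 664.452ms @ 10/7 + 132.89ms (2/7)
5. 797.342ms @ 12/7 + 132.89ms (2/7)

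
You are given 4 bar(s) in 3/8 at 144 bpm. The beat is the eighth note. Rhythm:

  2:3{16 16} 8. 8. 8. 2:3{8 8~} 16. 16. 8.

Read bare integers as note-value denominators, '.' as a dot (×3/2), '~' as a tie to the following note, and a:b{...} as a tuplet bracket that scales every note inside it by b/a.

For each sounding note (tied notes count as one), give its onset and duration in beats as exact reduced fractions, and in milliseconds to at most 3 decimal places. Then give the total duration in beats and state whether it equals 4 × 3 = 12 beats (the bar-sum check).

1) 0.0ms=0b +312.5ms=3/4b
2) 312.5ms=3/4b +312.5ms=3/4b
3) 625.0ms=3/2b +625.0ms=3/2b
4) 1250.0ms=3b +625.0ms=3/2b
5) 1875.0ms=9/2b +625.0ms=3/2b
6) 2500.0ms=6b +625.0ms=3/2b
7) 3125.0ms=15/2b +937.5ms=9/4b
8) 4062.5ms=39/4b +312.5ms=3/4b
9) 4375.0ms=21/2b +625.0ms=3/2b
Σ=12b of 12 (144bpm 3/8) — PASS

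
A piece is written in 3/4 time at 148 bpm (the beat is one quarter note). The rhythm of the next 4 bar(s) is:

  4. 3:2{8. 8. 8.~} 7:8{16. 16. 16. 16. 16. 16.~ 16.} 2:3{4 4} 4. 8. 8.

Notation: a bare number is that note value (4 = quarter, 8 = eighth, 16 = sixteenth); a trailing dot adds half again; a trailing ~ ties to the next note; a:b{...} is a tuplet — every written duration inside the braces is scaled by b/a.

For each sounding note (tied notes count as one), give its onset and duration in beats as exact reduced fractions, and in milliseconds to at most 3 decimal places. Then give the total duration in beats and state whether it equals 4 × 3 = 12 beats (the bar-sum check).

1) 0.0ms=0b +608.108ms=3/2b
2) 608.108ms=3/2b +202.703ms=1/2b
3) 810.811ms=2b +202.703ms=1/2b
4) 1013.514ms=5/2b +376.448ms=13/14b
5) 1389.961ms=24/7b +173.745ms=3/7b
6) 1563.707ms=27/7b +173.745ms=3/7b
7) 1737.452ms=30/7b +173.745ms=3/7b
8) 1911.197ms=33/7b +173.745ms=3/7b
9) 2084.942ms=36/7b +347.49ms=6/7b
10) 2432.432ms=6b +608.108ms=3/2b
11) 3040.541ms=15/2b +608.108ms=3/2b
12) 3648.649ms=9b +608.108ms=3/2b
13) 4256.757ms=21/2b +304.054ms=3/4b
14) 4560.811ms=45/4b +304.054ms=3/4b
Σ=12b of 12 (148bpm 3/4) — PASS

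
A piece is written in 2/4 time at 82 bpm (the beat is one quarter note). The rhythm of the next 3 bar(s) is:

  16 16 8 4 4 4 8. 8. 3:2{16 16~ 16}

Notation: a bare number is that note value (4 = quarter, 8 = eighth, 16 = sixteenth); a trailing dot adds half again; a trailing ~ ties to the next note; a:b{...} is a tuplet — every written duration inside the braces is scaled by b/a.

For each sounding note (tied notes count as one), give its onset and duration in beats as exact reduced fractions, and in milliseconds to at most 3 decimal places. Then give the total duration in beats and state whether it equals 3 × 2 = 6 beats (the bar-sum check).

1) 0.0ms=0b +182.927ms=1/4b
2) 182.927ms=1/4b +182.927ms=1/4b
3) 365.854ms=1/2b +365.854ms=1/2b
4) 731.707ms=1b +731.707ms=1b
5) 1463.415ms=2b +731.707ms=1b
6) 2195.122ms=3b +731.707ms=1b
7) 2926.829ms=4b +548.78ms=3/4b
8) 3475.61ms=19/4b +548.78ms=3/4b
9) 4024.39ms=11/2b +121.951ms=1/6b
10) 4146.341ms=17/3b +243.902ms=1/3b
Σ=6b of 6 (82bpm 2/4) — PASS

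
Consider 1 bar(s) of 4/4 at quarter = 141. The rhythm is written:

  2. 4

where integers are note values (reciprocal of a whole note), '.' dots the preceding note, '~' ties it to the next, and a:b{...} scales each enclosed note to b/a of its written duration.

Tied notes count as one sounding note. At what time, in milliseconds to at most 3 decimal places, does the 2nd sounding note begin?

1. 0.0ms @ 0 + 1276.596ms (3)
2. 1276.596ms @ 3 + 425.532ms (1)

note 2 onset = 3b = 1276.596ms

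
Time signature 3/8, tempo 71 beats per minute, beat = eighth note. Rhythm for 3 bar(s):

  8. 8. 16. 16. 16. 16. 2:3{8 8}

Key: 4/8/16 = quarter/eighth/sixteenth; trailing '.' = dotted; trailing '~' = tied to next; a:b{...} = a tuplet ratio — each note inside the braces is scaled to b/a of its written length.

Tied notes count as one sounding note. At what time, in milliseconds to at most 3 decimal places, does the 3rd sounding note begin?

note 3 onset = 3b = 2535.211ms

1. 0.0ms @ 0 + 1267.606ms (3/2)
2. 1267.606ms @ 3/2 + 1267.606ms (3/2)
3. 2535.211ms @ 3 + 633.803ms (3/4)
4. 3169.014ms @ 15/4 + 633.803ms (3/4)
5. 3802.817ms @ 9/2 + 633.803ms (3/4)
6. 4436.62ms @ 21/4 + 633.803ms (3/4)
7. 5070.423ms @ 6 + 1267.606ms (3/2)
8. 6338.028ms @ 15/2 + 1267.606ms (3/2)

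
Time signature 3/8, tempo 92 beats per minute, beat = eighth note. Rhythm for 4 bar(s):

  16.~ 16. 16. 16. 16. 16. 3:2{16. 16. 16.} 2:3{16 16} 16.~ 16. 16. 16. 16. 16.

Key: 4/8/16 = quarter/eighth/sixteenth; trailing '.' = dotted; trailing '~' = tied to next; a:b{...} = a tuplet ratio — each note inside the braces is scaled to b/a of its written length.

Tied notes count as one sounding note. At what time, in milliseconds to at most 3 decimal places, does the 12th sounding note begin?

1. 0.0ms @ 0 + 978.261ms (3/2)
2. 978.261ms @ 3/2 + 489.13ms (3/4)
3. 1467.391ms @ 9/4 + 489.13ms (3/4)
4. 1956.522ms @ 3 + 489.13ms (3/4)
5. 2445.652ms @ 15/4 + 489.13ms (3/4)
6. 2934.783ms @ 9/2 + 326.087ms (1/2)
7. 3260.87ms @ 5 + 326.087ms (1/2)
8. 3586.957ms @ 11/2 + 326.087ms (1/2)
9. 3913.043ms @ 6 + 489.13ms (3/4)
10. 4402.174ms @ 27/4 + 489.13ms (3/4)
11. 4891.304ms @ 15/2 + 978.261ms (3/2)
12. 5869.565ms @ 9 + 489.13ms (3/4)
13. 6358.696ms @ 39/4 + 489.13ms (3/4)
14. 6847.826ms @ 21/2 + 489.13ms (3/4)
15. 7336.957ms @ 45/4 + 489.13ms (3/4)

note 12 onset = 9b = 5869.565ms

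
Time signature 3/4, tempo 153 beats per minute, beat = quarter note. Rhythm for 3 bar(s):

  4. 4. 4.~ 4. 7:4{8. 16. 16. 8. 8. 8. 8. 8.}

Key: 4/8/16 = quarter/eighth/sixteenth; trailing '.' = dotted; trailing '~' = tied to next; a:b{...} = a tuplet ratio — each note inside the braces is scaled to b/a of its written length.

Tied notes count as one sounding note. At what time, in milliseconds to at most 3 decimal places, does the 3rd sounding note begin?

1. 0.0ms @ 0 + 588.235ms (3/2)
2. 588.235ms @ 3/2 + 588.235ms (3/2)
3. 1176.471ms @ 3 + 1176.471ms (3)
4. 2352.941ms @ 6 + 168.067ms (3/7)
5. 2521.008ms @ 45/7 + 84.034ms (3/14)
6. 2605.042ms @ 93/14 + 84.034ms (3/14)
7. 2689.076ms @ 48/7 + 168.067ms (3/7)
8. 2857.143ms @ 51/7 + 168.067ms (3/7)
9. 3025.21ms @ 54/7 + 168.067ms (3/7)
10. 3193.277ms @ 57/7 + 168.067ms (3/7)
11. 3361.345ms @ 60/7 + 168.067ms (3/7)

note 3 onset = 3b = 1176.471ms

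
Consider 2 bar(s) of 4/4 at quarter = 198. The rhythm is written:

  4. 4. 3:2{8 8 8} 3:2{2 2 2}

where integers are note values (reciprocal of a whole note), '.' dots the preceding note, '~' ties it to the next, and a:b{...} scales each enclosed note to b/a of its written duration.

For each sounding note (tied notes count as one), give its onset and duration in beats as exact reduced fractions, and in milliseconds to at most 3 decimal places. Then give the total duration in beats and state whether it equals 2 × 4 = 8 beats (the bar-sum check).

1) 0.0ms=0b +454.545ms=3/2b
2) 454.545ms=3/2b +454.545ms=3/2b
3) 909.091ms=3b +101.01ms=1/3b
4) 1010.101ms=10/3b +101.01ms=1/3b
5) 1111.111ms=11/3b +101.01ms=1/3b
6) 1212.121ms=4b +404.04ms=4/3b
7) 1616.162ms=16/3b +404.04ms=4/3b
8) 2020.202ms=20/3b +404.04ms=4/3b
Σ=8b of 8 (198bpm 4/4) — PASS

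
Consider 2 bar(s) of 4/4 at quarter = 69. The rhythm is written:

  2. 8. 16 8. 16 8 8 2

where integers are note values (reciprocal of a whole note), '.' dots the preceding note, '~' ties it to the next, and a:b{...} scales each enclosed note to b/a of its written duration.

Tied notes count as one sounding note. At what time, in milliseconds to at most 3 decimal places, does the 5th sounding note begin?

1. 0.0ms @ 0 + 2608.696ms (3)
2. 2608.696ms @ 3 + 652.174ms (3/4)
3. 3260.87ms @ 15/4 + 217.391ms (1/4)
4. 3478.261ms @ 4 + 652.174ms (3/4)
5. 4130.435ms @ 19/4 + 217.391ms (1/4)
6. 4347.826ms @ 5 + 434.783ms (1/2)
7. 4782.609ms @ 11/2 + 434.783ms (1/2)
8. 5217.391ms @ 6 + 1739.13ms (2)

note 5 onset = 19/4b = 4130.435ms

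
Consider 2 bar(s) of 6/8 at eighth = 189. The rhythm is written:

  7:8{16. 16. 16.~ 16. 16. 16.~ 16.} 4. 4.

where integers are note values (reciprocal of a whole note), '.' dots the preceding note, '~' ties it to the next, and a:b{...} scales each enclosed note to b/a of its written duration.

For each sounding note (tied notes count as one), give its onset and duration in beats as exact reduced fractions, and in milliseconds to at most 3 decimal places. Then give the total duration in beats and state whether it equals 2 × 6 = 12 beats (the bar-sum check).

1) 0.0ms=0b +272.109ms=6/7b
2) 272.109ms=6/7b +272.109ms=6/7b
3) 544.218ms=12/7b +544.218ms=12/7b
4) 1088.435ms=24/7b +272.109ms=6/7b
5) 1360.544ms=30/7b +544.218ms=12/7b
6) 1904.762ms=6b +952.381ms=3b
7) 2857.143ms=9b +952.381ms=3b
Σ=12b of 12 (189bpm 6/8) — PASS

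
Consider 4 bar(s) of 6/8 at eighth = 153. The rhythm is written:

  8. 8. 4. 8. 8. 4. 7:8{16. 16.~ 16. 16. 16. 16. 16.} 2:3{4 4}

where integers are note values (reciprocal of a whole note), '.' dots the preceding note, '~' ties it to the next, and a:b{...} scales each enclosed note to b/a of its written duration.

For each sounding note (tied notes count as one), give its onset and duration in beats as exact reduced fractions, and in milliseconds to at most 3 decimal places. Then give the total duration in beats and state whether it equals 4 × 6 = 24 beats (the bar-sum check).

1) 0.0ms=0b +588.235ms=3/2b
2) 588.235ms=3/2b +588.235ms=3/2b
3) 1176.471ms=3b +1176.471ms=3b
4) 2352.941ms=6b +588.235ms=3/2b
5) 2941.176ms=15/2b +588.235ms=3/2b
6) 3529.412ms=9b +1176.471ms=3b
7) 4705.882ms=12b +336.134ms=6/7b
8) 5042.017ms=90/7b +672.269ms=12/7b
9) 5714.286ms=102/7b +336.134ms=6/7b
10) 6050.42ms=108/7b +336.134ms=6/7b
11) 6386.555ms=114/7b +336.134ms=6/7b
12) 6722.689ms=120/7b +336.134ms=6/7b
13) 7058.824ms=18b +1176.471ms=3b
14) 8235.294ms=21b +1176.471ms=3b
Σ=24b of 24 (153bpm 6/8) — PASS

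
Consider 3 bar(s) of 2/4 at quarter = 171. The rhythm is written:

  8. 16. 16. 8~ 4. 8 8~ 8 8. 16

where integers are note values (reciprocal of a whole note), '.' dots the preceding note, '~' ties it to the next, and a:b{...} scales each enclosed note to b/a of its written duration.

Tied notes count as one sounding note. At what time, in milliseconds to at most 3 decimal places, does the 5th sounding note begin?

1. 0.0ms @ 0 + 263.158ms (3/4)
2. 263.158ms @ 3/4 + 131.579ms (3/8)
3. 394.737ms @ 9/8 + 131.579ms (3/8)
4. 526.316ms @ 3/2 + 701.754ms (2)
5. 1228.07ms @ 7/2 + 175.439ms (1/2)
6. 1403.509ms @ 4 + 350.877ms (1)
7. 1754.386ms @ 5 + 263.158ms (3/4)
8. 2017.544ms @ 23/4 + 87.719ms (1/4)

note 5 onset = 7/2b = 1228.07ms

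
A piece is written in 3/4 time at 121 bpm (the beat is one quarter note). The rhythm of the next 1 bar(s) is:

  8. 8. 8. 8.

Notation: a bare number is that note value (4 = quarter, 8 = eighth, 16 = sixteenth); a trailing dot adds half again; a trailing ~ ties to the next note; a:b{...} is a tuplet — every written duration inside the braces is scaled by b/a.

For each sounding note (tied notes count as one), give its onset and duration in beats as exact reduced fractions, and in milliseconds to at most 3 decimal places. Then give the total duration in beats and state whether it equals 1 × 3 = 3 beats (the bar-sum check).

1) 0.0ms=0b +371.901ms=3/4b
2) 371.901ms=3/4b +371.901ms=3/4b
3) 743.802ms=3/2b +371.901ms=3/4b
4) 1115.702ms=9/4b +371.901ms=3/4b
Σ=3b of 3 (121bpm 3/4) — PASS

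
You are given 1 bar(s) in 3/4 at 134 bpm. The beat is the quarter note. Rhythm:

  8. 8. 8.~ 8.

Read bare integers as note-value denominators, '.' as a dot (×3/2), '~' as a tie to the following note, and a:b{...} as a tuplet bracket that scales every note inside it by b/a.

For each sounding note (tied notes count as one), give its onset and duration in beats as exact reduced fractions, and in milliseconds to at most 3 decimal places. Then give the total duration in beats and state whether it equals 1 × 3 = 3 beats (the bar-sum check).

1) 0.0ms=0b +335.821ms=3/4b
2) 335.821ms=3/4b +335.821ms=3/4b
3) 671.642ms=3/2b +671.642ms=3/2b
Σ=3b of 3 (134bpm 3/4) — PASS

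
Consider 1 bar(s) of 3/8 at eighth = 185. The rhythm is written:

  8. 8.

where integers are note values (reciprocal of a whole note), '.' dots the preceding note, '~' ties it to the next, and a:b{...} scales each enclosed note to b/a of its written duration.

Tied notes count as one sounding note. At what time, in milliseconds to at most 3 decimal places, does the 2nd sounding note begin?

1. 0.0ms @ 0 + 486.486ms (3/2)
2. 486.486ms @ 3/2 + 486.486ms (3/2)

note 2 onset = 3/2b = 486.486ms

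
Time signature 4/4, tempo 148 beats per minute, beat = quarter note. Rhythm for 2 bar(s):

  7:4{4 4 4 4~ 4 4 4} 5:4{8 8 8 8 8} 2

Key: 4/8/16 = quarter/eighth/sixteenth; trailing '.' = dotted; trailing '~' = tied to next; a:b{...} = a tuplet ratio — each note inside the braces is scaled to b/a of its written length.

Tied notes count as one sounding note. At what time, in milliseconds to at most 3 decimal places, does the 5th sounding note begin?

1. 0.0ms @ 0 + 231.66ms (4/7)
2. 231.66ms @ 4/7 + 231.66ms (4/7)
3. 463.32ms @ 8/7 + 231.66ms (4/7)
4. 694.981ms @ 12/7 + 463.32ms (8/7)
5. 1158.301ms @ 20/7 + 231.66ms (4/7)
6. 1389.961ms @ 24/7 + 231.66ms (4/7)
7. 1621.622ms @ 4 + 162.162ms (2/5)
8. 1783.784ms @ 22/5 + 162.162ms (2/5)
9. 1945.946ms @ 24/5 + 162.162ms (2/5)
10. 2108.108ms @ 26/5 + 162.162ms (2/5)
11. 2270.27ms @ 28/5 + 162.162ms (2/5)
12. 2432.432ms @ 6 + 810.811ms (2)

note 5 onset = 20/7b = 1158.301ms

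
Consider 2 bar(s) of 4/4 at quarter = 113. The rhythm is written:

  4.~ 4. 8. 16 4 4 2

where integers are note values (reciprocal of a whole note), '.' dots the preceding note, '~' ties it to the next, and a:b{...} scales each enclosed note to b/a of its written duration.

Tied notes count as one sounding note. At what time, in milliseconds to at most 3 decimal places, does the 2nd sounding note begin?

note 2 onset = 3b = 1592.92ms

1. 0.0ms @ 0 + 1592.92ms (3)
2. 1592.92ms @ 3 + 398.23ms (3/4)
3. 1991.15ms @ 15/4 + 132.743ms (1/4)
4. 2123.894ms @ 4 + 530.973ms (1)
5. 2654.867ms @ 5 + 530.973ms (1)
6. 3185.841ms @ 6 + 1061.947ms (2)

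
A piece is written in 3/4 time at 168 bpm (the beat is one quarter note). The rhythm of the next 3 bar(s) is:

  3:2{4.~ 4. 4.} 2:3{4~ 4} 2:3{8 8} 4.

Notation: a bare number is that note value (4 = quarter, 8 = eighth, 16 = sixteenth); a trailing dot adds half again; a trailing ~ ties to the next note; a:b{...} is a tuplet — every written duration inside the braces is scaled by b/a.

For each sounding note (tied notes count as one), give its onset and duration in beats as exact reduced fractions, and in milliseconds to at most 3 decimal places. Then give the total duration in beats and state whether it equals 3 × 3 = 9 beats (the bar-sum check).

1) 0.0ms=0b +714.286ms=2b
2) 714.286ms=2b +357.143ms=1b
3) 1071.429ms=3b +1071.429ms=3b
4) 2142.857ms=6b +267.857ms=3/4b
5) 2410.714ms=27/4b +267.857ms=3/4b
6) 2678.571ms=15/2b +535.714ms=3/2b
Σ=9b of 9 (168bpm 3/4) — PASS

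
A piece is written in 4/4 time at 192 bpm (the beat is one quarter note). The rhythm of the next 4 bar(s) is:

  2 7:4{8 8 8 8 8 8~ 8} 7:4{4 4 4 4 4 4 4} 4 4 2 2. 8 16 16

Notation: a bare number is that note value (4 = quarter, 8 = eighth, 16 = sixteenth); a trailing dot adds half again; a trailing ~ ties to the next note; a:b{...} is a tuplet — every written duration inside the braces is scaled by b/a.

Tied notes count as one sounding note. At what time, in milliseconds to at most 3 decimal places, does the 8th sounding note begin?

1. 0.0ms @ 0 + 625.0ms (2)
2. 625.0ms @ 2 + 89.286ms (2/7)
3. 714.286ms @ 16/7 + 89.286ms (2/7)
4. 803.571ms @ 18/7 + 89.286ms (2/7)
5. 892.857ms @ 20/7 + 89.286ms (2/7)
6. 982.143ms @ 22/7 + 89.286ms (2/7)
7. 1071.429ms @ 24/7 + 178.571ms (4/7)
8. 1250.0ms @ 4 + 178.571ms (4/7)
9. 1428.571ms @ 32/7 + 178.571ms (4/7)
10. 1607.143ms @ 36/7 + 178.571ms (4/7)
11. 1785.714ms @ 40/7 + 178.571ms (4/7)
12. 1964.286ms @ 44/7 + 178.571ms (4/7)
13. 2142.857ms @ 48/7 + 178.571ms (4/7)
14. 2321.429ms @ 52/7 + 178.571ms (4/7)
15. 2500.0ms @ 8 + 312.5ms (1)
16. 2812.5ms @ 9 + 312.5ms (1)
17. 3125.0ms @ 10 + 625.0ms (2)
18. 3750.0ms @ 12 + 937.5ms (3)
19. 4687.5ms @ 15 + 156.25ms (1/2)
20. 4843.75ms @ 31/2 + 78.125ms (1/4)
21. 4921.875ms @ 63/4 + 78.125ms (1/4)

note 8 onset = 4b = 1250.0ms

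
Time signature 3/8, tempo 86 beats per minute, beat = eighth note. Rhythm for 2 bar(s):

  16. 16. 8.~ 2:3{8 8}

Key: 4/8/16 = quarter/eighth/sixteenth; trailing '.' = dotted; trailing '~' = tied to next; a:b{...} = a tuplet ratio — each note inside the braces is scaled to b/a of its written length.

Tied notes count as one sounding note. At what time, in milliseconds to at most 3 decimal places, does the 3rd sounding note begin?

1. 0.0ms @ 0 + 523.256ms (3/4)
2. 523.256ms @ 3/4 + 523.256ms (3/4)
3. 1046.512ms @ 3/2 + 2093.023ms (3)
4. 3139.535ms @ 9/2 + 1046.512ms (3/2)

note 3 onset = 3/2b = 1046.512ms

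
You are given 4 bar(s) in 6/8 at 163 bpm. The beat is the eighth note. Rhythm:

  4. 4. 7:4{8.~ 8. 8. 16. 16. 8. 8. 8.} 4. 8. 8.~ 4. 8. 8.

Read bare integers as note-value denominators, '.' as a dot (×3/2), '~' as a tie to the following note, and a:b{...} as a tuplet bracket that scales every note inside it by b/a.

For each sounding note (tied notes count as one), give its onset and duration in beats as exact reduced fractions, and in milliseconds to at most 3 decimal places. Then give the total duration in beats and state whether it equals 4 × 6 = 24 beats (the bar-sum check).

1) 0.0ms=0b +1104.294ms=3b
2) 1104.294ms=3b +1104.294ms=3b
3) 2208.589ms=6b +631.025ms=12/7b
4) 2839.614ms=54/7b +315.513ms=6/7b
5) 3155.127ms=60/7b +157.756ms=3/7b
6) 3312.883ms=9b +157.756ms=3/7b
7) 3470.64ms=66/7b +315.513ms=6/7b
8) 3786.152ms=72/7b +315.513ms=6/7b
9) 4101.665ms=78/7b +315.513ms=6/7b
10) 4417.178ms=12b +1104.294ms=3b
11) 5521.472ms=15b +552.147ms=3/2b
12) 6073.62ms=33/2b +1656.442ms=9/2b
13) 7730.061ms=21b +552.147ms=3/2b
14) 8282.209ms=45/2b +552.147ms=3/2b
Σ=24b of 24 (163bpm 6/8) — PASS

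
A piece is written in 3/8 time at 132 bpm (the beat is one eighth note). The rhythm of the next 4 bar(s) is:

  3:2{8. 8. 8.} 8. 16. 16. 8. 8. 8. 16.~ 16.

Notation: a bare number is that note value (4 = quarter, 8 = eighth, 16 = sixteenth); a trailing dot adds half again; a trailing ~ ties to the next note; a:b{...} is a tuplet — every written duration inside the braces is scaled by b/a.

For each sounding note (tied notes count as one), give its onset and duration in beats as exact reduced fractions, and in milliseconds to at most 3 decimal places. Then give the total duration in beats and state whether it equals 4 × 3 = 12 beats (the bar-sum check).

1) 0.0ms=0b +454.545ms=1b
2) 454.545ms=1b +454.545ms=1b
3) 909.091ms=2b +454.545ms=1b
4) 1363.636ms=3b +681.818ms=3/2b
5) 2045.455ms=9/2b +340.909ms=3/4b
6) 2386.364ms=21/4b +340.909ms=3/4b
7) 2727.273ms=6b +681.818ms=3/2b
8) 3409.091ms=15/2b +681.818ms=3/2b
9) 4090.909ms=9b +681.818ms=3/2b
10) 4772.727ms=21/2b +681.818ms=3/2b
Σ=12b of 12 (132bpm 3/8) — PASS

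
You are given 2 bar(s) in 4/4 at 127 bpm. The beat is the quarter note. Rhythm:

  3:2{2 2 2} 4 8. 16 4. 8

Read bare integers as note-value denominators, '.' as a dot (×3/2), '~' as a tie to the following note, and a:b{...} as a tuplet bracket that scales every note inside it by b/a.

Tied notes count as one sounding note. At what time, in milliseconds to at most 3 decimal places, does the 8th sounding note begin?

note 8 onset = 15/2b = 3543.307ms

1. 0.0ms @ 0 + 629.921ms (4/3)
2. 629.921ms @ 4/3 + 629.921ms (4/3)
3. 1259.843ms @ 8/3 + 629.921ms (4/3)
4. 1889.764ms @ 4 + 472.441ms (1)
5. 2362.205ms @ 5 + 354.331ms (3/4)
6. 2716.535ms @ 23/4 + 118.11ms (1/4)
7. 2834.646ms @ 6 + 708.661ms (3/2)
8. 3543.307ms @ 15/2 + 236.22ms (1/2)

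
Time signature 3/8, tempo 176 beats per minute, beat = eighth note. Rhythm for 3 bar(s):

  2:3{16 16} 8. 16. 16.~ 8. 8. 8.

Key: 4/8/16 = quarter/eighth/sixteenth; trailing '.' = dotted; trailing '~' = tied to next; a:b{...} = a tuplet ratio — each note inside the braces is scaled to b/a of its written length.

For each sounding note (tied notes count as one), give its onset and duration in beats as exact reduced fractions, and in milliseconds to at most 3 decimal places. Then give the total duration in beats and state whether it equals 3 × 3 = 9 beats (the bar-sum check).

1) 0.0ms=0b +255.682ms=3/4b
2) 255.682ms=3/4b +255.682ms=3/4b
3) 511.364ms=3/2b +511.364ms=3/2b
4) 1022.727ms=3b +255.682ms=3/4b
5) 1278.409ms=15/4b +767.045ms=9/4b
6) 2045.455ms=6b +511.364ms=3/2b
7) 2556.818ms=15/2b +511.364ms=3/2b
Σ=9b of 9 (176bpm 3/8) — PASS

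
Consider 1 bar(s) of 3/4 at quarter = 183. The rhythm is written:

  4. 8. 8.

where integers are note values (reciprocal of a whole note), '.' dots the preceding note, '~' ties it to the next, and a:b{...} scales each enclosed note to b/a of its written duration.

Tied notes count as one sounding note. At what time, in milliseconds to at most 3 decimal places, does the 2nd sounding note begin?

note 2 onset = 3/2b = 491.803ms

1. 0.0ms @ 0 + 491.803ms (3/2)
2. 491.803ms @ 3/2 + 245.902ms (3/4)
3. 737.705ms @ 9/4 + 245.902ms (3/4)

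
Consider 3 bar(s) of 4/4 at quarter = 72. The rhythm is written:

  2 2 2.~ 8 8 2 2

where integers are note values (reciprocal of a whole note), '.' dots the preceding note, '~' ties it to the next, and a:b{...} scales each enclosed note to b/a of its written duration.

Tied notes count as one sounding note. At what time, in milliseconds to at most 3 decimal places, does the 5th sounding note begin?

1. 0.0ms @ 0 + 1666.667ms (2)
2. 1666.667ms @ 2 + 1666.667ms (2)
3. 3333.333ms @ 4 + 2916.667ms (7/2)
4. 6250.0ms @ 15/2 + 416.667ms (1/2)
5. 6666.667ms @ 8 + 1666.667ms (2)
6. 8333.333ms @ 10 + 1666.667ms (2)

note 5 onset = 8b = 6666.667ms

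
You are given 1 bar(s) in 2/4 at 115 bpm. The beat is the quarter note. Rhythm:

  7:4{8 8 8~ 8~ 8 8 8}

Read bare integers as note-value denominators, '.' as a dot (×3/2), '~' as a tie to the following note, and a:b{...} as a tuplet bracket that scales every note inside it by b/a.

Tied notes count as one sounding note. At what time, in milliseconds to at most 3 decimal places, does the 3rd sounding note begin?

1. 0.0ms @ 0 + 149.068ms (2/7)
2. 149.068ms @ 2/7 + 149.068ms (2/7)
3. 298.137ms @ 4/7 + 447.205ms (6/7)
4. 745.342ms @ 10/7 + 149.068ms (2/7)
5. 894.41ms @ 12/7 + 149.068ms (2/7)

note 3 onset = 4/7b = 298.137ms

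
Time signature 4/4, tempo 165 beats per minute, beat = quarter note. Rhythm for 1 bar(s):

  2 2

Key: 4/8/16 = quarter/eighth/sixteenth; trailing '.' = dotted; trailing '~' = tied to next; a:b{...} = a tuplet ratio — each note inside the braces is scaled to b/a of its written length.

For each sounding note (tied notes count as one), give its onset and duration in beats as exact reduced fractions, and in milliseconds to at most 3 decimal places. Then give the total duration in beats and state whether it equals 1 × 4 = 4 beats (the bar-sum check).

1) 0.0ms=0b +727.273ms=2b
2) 727.273ms=2b +727.273ms=2b
Σ=4b of 4 (165bpm 4/4) — PASS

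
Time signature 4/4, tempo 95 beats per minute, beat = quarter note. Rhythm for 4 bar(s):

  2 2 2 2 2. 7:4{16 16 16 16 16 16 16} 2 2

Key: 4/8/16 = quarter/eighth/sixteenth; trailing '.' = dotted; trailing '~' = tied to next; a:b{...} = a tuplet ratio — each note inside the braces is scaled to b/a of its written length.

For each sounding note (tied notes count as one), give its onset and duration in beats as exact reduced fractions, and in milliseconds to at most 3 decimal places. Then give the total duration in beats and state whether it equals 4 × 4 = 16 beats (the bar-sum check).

1) 0.0ms=0b +1263.158ms=2b
2) 1263.158ms=2b +1263.158ms=2b
3) 2526.316ms=4b +1263.158ms=2b
4) 3789.474ms=6b +1263.158ms=2b
5) 5052.632ms=8b +1894.737ms=3b
6) 6947.368ms=11b +90.226ms=1/7b
7) 7037.594ms=78/7b +90.226ms=1/7b
8) 7127.82ms=79/7b +90.226ms=1/7b
9) 7218.045ms=80/7b +90.226ms=1/7b
10) 7308.271ms=81/7b +90.226ms=1/7b
11) 7398.496ms=82/7b +90.226ms=1/7b
12) 7488.722ms=83/7b +90.226ms=1/7b
13) 7578.947ms=12b +1263.158ms=2b
14) 8842.105ms=14b +1263.158ms=2b
Σ=16b of 16 (95bpm 4/4) — PASS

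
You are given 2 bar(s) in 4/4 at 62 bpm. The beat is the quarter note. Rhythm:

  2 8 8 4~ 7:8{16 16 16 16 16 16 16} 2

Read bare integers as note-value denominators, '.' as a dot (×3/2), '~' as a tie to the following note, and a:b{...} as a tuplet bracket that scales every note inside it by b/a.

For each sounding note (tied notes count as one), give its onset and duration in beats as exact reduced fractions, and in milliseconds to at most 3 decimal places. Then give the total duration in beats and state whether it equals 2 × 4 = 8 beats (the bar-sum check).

1) 0.0ms=0b +1935.484ms=2b
2) 1935.484ms=2b +483.871ms=1/2b
3) 2419.355ms=5/2b +483.871ms=1/2b
4) 2903.226ms=3b +1244.24ms=9/7b
5) 4147.465ms=30/7b +276.498ms=2/7b
6) 4423.963ms=32/7b +276.498ms=2/7b
7) 4700.461ms=34/7b +276.498ms=2/7b
8) 4976.959ms=36/7b +276.498ms=2/7b
9) 5253.456ms=38/7b +276.498ms=2/7b
10) 5529.954ms=40/7b +276.498ms=2/7b
11) 5806.452ms=6b +1935.484ms=2b
Σ=8b of 8 (62bpm 4/4) — PASS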